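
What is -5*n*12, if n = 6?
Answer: -360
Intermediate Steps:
-5*n*12 = -5*6*12 = -30*12 = -360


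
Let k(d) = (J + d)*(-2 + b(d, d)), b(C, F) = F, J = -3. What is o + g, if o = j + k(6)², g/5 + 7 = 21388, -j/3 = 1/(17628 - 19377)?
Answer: 62409568/583 ≈ 1.0705e+5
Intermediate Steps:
j = 1/583 (j = -3/(17628 - 19377) = -3/(-1749) = -3*(-1/1749) = 1/583 ≈ 0.0017153)
k(d) = (-3 + d)*(-2 + d)
g = 106905 (g = -35 + 5*21388 = -35 + 106940 = 106905)
o = 83953/583 (o = 1/583 + (6 + 6² - 5*6)² = 1/583 + (6 + 36 - 30)² = 1/583 + 12² = 1/583 + 144 = 83953/583 ≈ 144.00)
o + g = 83953/583 + 106905 = 62409568/583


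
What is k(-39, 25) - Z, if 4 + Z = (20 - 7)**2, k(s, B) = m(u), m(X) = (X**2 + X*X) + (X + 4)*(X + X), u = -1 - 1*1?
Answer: -165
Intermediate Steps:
u = -2 (u = -1 - 1 = -2)
m(X) = 2*X**2 + 2*X*(4 + X) (m(X) = (X**2 + X**2) + (4 + X)*(2*X) = 2*X**2 + 2*X*(4 + X))
k(s, B) = 0 (k(s, B) = 4*(-2)*(2 - 2) = 4*(-2)*0 = 0)
Z = 165 (Z = -4 + (20 - 7)**2 = -4 + 13**2 = -4 + 169 = 165)
k(-39, 25) - Z = 0 - 1*165 = 0 - 165 = -165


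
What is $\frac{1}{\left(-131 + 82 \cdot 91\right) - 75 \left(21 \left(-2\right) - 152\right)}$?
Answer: $\frac{1}{21881} \approx 4.5702 \cdot 10^{-5}$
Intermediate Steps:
$\frac{1}{\left(-131 + 82 \cdot 91\right) - 75 \left(21 \left(-2\right) - 152\right)} = \frac{1}{\left(-131 + 7462\right) - 75 \left(-42 - 152\right)} = \frac{1}{7331 - -14550} = \frac{1}{7331 + 14550} = \frac{1}{21881}$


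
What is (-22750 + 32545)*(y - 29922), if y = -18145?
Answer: -470816265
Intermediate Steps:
(-22750 + 32545)*(y - 29922) = (-22750 + 32545)*(-18145 - 29922) = 9795*(-48067) = -470816265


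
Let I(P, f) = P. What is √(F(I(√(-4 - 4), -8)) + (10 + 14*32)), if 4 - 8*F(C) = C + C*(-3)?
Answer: √(1834 + 2*I*√2)/2 ≈ 21.413 + 0.016511*I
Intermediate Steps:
F(C) = ½ + C/4 (F(C) = ½ - (C + C*(-3))/8 = ½ - (C - 3*C)/8 = ½ - (-1)*C/4 = ½ + C/4)
√(F(I(√(-4 - 4), -8)) + (10 + 14*32)) = √((½ + √(-4 - 4)/4) + (10 + 14*32)) = √((½ + √(-8)/4) + (10 + 448)) = √((½ + (2*I*√2)/4) + 458) = √((½ + I*√2/2) + 458) = √(917/2 + I*√2/2)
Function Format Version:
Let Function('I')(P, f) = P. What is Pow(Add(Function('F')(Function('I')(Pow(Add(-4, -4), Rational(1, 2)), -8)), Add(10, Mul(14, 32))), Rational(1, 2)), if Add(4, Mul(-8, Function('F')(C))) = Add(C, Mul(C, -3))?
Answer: Mul(Rational(1, 2), Pow(Add(1834, Mul(2, I, Pow(2, Rational(1, 2)))), Rational(1, 2))) ≈ Add(21.413, Mul(0.016511, I))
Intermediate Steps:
Function('F')(C) = Add(Rational(1, 2), Mul(Rational(1, 4), C)) (Function('F')(C) = Add(Rational(1, 2), Mul(Rational(-1, 8), Add(C, Mul(C, -3)))) = Add(Rational(1, 2), Mul(Rational(-1, 8), Add(C, Mul(-3, C)))) = Add(Rational(1, 2), Mul(Rational(-1, 8), Mul(-2, C))) = Add(Rational(1, 2), Mul(Rational(1, 4), C)))
Pow(Add(Function('F')(Function('I')(Pow(Add(-4, -4), Rational(1, 2)), -8)), Add(10, Mul(14, 32))), Rational(1, 2)) = Pow(Add(Add(Rational(1, 2), Mul(Rational(1, 4), Pow(Add(-4, -4), Rational(1, 2)))), Add(10, Mul(14, 32))), Rational(1, 2)) = Pow(Add(Add(Rational(1, 2), Mul(Rational(1, 4), Pow(-8, Rational(1, 2)))), Add(10, 448)), Rational(1, 2)) = Pow(Add(Add(Rational(1, 2), Mul(Rational(1, 4), Mul(2, I, Pow(2, Rational(1, 2))))), 458), Rational(1, 2)) = Pow(Add(Add(Rational(1, 2), Mul(Rational(1, 2), I, Pow(2, Rational(1, 2)))), 458), Rational(1, 2)) = Pow(Add(Rational(917, 2), Mul(Rational(1, 2), I, Pow(2, Rational(1, 2)))), Rational(1, 2))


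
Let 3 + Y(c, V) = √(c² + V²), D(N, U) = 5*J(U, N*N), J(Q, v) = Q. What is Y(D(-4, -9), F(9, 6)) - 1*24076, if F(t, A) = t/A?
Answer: -24079 + 3*√901/2 ≈ -24034.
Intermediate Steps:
D(N, U) = 5*U
Y(c, V) = -3 + √(V² + c²) (Y(c, V) = -3 + √(c² + V²) = -3 + √(V² + c²))
Y(D(-4, -9), F(9, 6)) - 1*24076 = (-3 + √((9/6)² + (5*(-9))²)) - 1*24076 = (-3 + √((9*(⅙))² + (-45)²)) - 24076 = (-3 + √((3/2)² + 2025)) - 24076 = (-3 + √(9/4 + 2025)) - 24076 = (-3 + √(8109/4)) - 24076 = (-3 + 3*√901/2) - 24076 = -24079 + 3*√901/2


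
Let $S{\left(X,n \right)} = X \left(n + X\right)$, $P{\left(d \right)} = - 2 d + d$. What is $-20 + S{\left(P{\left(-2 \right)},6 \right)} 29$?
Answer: $444$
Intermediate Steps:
$P{\left(d \right)} = - d$
$S{\left(X,n \right)} = X \left(X + n\right)$
$-20 + S{\left(P{\left(-2 \right)},6 \right)} 29 = -20 + \left(-1\right) \left(-2\right) \left(\left(-1\right) \left(-2\right) + 6\right) 29 = -20 + 2 \left(2 + 6\right) 29 = -20 + 2 \cdot 8 \cdot 29 = -20 + 16 \cdot 29 = -20 + 464 = 444$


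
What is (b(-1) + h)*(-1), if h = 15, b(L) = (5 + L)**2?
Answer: -31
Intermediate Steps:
(b(-1) + h)*(-1) = ((5 - 1)**2 + 15)*(-1) = (4**2 + 15)*(-1) = (16 + 15)*(-1) = 31*(-1) = -31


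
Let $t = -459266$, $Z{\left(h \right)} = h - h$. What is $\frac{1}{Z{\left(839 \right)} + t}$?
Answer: $- \frac{1}{459266} \approx -2.1774 \cdot 10^{-6}$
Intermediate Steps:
$Z{\left(h \right)} = 0$
$\frac{1}{Z{\left(839 \right)} + t} = \frac{1}{0 - 459266} = \frac{1}{-459266} = - \frac{1}{459266}$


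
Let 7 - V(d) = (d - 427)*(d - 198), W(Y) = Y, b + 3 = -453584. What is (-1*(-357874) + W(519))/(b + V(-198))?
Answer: -358393/701080 ≈ -0.51120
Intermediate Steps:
b = -453587 (b = -3 - 453584 = -453587)
V(d) = 7 - (-427 + d)*(-198 + d) (V(d) = 7 - (d - 427)*(d - 198) = 7 - (-427 + d)*(-198 + d))
(-1*(-357874) + W(519))/(b + V(-198)) = (-1*(-357874) + 519)/(-453587 + (-84539 - 1*(-198)² + 625*(-198))) = (357874 + 519)/(-453587 + (-84539 - 1*39204 - 123750)) = 358393/(-453587 + (-84539 - 39204 - 123750)) = 358393/(-453587 - 247493) = 358393/(-701080) = 358393*(-1/701080) = -358393/701080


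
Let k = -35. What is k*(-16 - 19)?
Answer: 1225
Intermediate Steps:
k*(-16 - 19) = -35*(-16 - 19) = -35*(-35) = 1225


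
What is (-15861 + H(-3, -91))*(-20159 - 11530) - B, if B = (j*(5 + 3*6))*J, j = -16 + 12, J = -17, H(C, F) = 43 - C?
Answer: 501159971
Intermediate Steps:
j = -4
B = 1564 (B = -4*(5 + 3*6)*(-17) = -4*(5 + 18)*(-17) = -4*23*(-17) = -92*(-17) = 1564)
(-15861 + H(-3, -91))*(-20159 - 11530) - B = (-15861 + (43 - 1*(-3)))*(-20159 - 11530) - 1*1564 = (-15861 + (43 + 3))*(-31689) - 1564 = (-15861 + 46)*(-31689) - 1564 = -15815*(-31689) - 1564 = 501161535 - 1564 = 501159971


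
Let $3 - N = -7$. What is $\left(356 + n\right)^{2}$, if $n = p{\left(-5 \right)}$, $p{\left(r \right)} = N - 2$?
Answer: $132496$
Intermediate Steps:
$N = 10$ ($N = 3 - -7 = 3 + 7 = 10$)
$p{\left(r \right)} = 8$ ($p{\left(r \right)} = 10 - 2 = 8$)
$n = 8$
$\left(356 + n\right)^{2} = \left(356 + 8\right)^{2} = 364^{2} = 132496$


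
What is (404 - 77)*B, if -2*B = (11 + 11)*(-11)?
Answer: 39567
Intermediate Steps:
B = 121 (B = -(11 + 11)*(-11)/2 = -11*(-11) = -1/2*(-242) = 121)
(404 - 77)*B = (404 - 77)*121 = 327*121 = 39567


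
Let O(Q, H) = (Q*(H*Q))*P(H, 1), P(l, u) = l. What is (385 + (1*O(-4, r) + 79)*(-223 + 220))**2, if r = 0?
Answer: 21904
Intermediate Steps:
O(Q, H) = H**2*Q**2 (O(Q, H) = (Q*(H*Q))*H = (H*Q**2)*H = H**2*Q**2)
(385 + (1*O(-4, r) + 79)*(-223 + 220))**2 = (385 + (1*(0**2*(-4)**2) + 79)*(-223 + 220))**2 = (385 + (1*(0*16) + 79)*(-3))**2 = (385 + (1*0 + 79)*(-3))**2 = (385 + (0 + 79)*(-3))**2 = (385 + 79*(-3))**2 = (385 - 237)**2 = 148**2 = 21904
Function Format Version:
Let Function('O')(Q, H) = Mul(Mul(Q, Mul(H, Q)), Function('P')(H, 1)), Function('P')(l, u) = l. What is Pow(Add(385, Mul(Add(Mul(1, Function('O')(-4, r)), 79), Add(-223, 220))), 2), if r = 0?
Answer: 21904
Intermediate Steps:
Function('O')(Q, H) = Mul(Pow(H, 2), Pow(Q, 2)) (Function('O')(Q, H) = Mul(Mul(Q, Mul(H, Q)), H) = Mul(Mul(H, Pow(Q, 2)), H) = Mul(Pow(H, 2), Pow(Q, 2)))
Pow(Add(385, Mul(Add(Mul(1, Function('O')(-4, r)), 79), Add(-223, 220))), 2) = Pow(Add(385, Mul(Add(Mul(1, Mul(Pow(0, 2), Pow(-4, 2))), 79), Add(-223, 220))), 2) = Pow(Add(385, Mul(Add(Mul(1, Mul(0, 16)), 79), -3)), 2) = Pow(Add(385, Mul(Add(Mul(1, 0), 79), -3)), 2) = Pow(Add(385, Mul(Add(0, 79), -3)), 2) = Pow(Add(385, Mul(79, -3)), 2) = Pow(Add(385, -237), 2) = Pow(148, 2) = 21904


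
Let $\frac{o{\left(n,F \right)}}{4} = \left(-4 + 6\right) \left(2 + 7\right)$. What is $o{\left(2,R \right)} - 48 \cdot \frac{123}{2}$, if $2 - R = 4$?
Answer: $-2880$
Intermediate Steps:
$R = -2$ ($R = 2 - 4 = -2$)
$o{\left(n,F \right)} = 72$ ($o{\left(n,F \right)} = 4 \left(-4 + 6\right) \left(2 + 7\right) = 4 \cdot 2 \cdot 9 = 4 \cdot 18 = 72$)
$o{\left(2,R \right)} - 48 \cdot \frac{123}{2} = 72 - 48 \cdot \frac{123}{2} = 72 - 48 \cdot 123 \cdot \frac{1}{2} = 72 - 2952 = -2880$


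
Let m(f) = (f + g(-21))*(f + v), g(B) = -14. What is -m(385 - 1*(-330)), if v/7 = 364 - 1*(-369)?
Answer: -4098046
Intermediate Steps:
v = 5131 (v = 7*(364 - 1*(-369)) = 7*(364 + 369) = 7*733 = 5131)
m(f) = (-14 + f)*(5131 + f) (m(f) = (f - 14)*(f + 5131) = (-14 + f)*(5131 + f))
-m(385 - 1*(-330)) = -(-71834 + (385 - 1*(-330))**2 + 5117*(385 - 1*(-330))) = -(-71834 + (385 + 330)**2 + 5117*(385 + 330)) = -(-71834 + 715**2 + 5117*715) = -(-71834 + 511225 + 3658655) = -1*4098046 = -4098046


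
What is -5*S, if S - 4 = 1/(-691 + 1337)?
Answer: -12925/646 ≈ -20.008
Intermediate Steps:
S = 2585/646 (S = 4 + 1/(-691 + 1337) = 4 + 1/646 = 2585/646 ≈ 4.0015)
-5*S = -5*2585/646 = -12925/646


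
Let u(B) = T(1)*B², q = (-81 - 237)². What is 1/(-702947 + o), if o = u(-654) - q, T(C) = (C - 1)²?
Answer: -1/804071 ≈ -1.2437e-6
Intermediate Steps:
T(C) = (-1 + C)²
q = 101124 (q = (-318)² = 101124)
u(B) = 0 (u(B) = (-1 + 1)²*B² = 0²*B² = 0*B² = 0)
o = -101124 (o = 0 - 1*101124 = 0 - 101124 = -101124)
1/(-702947 + o) = 1/(-702947 - 101124) = 1/(-804071) = -1/804071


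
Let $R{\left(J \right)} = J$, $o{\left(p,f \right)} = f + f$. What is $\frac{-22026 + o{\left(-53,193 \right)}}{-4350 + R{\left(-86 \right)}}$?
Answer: $\frac{5410}{1109} \approx 4.8783$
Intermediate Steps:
$o{\left(p,f \right)} = 2 f$
$\frac{-22026 + o{\left(-53,193 \right)}}{-4350 + R{\left(-86 \right)}} = \frac{-22026 + 2 \cdot 193}{-4350 - 86} = \frac{-22026 + 386}{-4436} = \left(-21640\right) \left(- \frac{1}{4436}\right) = \frac{5410}{1109}$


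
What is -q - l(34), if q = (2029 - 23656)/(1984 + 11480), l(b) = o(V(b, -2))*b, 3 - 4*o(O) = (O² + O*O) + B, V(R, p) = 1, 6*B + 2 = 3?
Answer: -24581/4488 ≈ -5.4771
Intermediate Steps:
B = ⅙ (B = -⅓ + (⅙)*3 = -⅓ + ½ = ⅙ ≈ 0.16667)
o(O) = 17/24 - O²/2 (o(O) = ¾ - ((O² + O*O) + ⅙)/4 = ¾ - ((O² + O²) + ⅙)/4 = ¾ - (2*O² + ⅙)/4 = ¾ - (⅙ + 2*O²)/4 = ¾ + (-1/24 - O²/2) = 17/24 - O²/2)
l(b) = 5*b/24 (l(b) = (17/24 - ½*1²)*b = (17/24 - ½*1)*b = (17/24 - ½)*b = 5*b/24)
q = -2403/1496 (q = -21627/13464 = -21627*1/13464 = -2403/1496 ≈ -1.6063)
-q - l(34) = -1*(-2403/1496) - 5*34/24 = 2403/1496 - 1*85/12 = 2403/1496 - 85/12 = -24581/4488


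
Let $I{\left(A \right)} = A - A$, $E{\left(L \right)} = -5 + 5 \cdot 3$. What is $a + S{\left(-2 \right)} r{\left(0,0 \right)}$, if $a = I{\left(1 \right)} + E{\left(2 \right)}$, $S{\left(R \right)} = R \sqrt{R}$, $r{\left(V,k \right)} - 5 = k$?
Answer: $10 - 10 i \sqrt{2} \approx 10.0 - 14.142 i$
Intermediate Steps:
$r{\left(V,k \right)} = 5 + k$
$S{\left(R \right)} = R^{\frac{3}{2}}$
$E{\left(L \right)} = 10$ ($E{\left(L \right)} = -5 + 15 = 10$)
$I{\left(A \right)} = 0$
$a = 10$ ($a = 0 + 10 = 10$)
$a + S{\left(-2 \right)} r{\left(0,0 \right)} = 10 + \left(-2\right)^{\frac{3}{2}} \left(5 + 0\right) = 10 + - 2 i \sqrt{2} \cdot 5 = 10 - 10 i \sqrt{2}$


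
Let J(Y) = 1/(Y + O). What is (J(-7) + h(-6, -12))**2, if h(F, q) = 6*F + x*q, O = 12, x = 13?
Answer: 919681/25 ≈ 36787.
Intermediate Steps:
h(F, q) = 6*F + 13*q
J(Y) = 1/(12 + Y) (J(Y) = 1/(Y + 12) = 1/(12 + Y))
(J(-7) + h(-6, -12))**2 = (1/(12 - 7) + (6*(-6) + 13*(-12)))**2 = (1/5 + (-36 - 156))**2 = (1/5 - 192)**2 = (-959/5)**2 = 919681/25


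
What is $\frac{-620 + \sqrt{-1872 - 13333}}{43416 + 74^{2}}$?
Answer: $- \frac{155}{12223} + \frac{i \sqrt{15205}}{48892} \approx -0.012681 + 0.0025221 i$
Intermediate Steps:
$\frac{-620 + \sqrt{-1872 - 13333}}{43416 + 74^{2}} = \frac{-620 + \sqrt{-15205}}{43416 + 5476} = \frac{-620 + i \sqrt{15205}}{48892} = \left(-620 + i \sqrt{15205}\right) \frac{1}{48892} = - \frac{155}{12223} + \frac{i \sqrt{15205}}{48892}$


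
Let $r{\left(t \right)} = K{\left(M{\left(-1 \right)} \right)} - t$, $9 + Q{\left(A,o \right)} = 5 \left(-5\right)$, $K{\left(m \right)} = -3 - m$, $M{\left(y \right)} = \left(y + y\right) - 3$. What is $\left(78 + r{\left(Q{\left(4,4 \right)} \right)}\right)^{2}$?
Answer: $12996$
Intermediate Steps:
$M{\left(y \right)} = -3 + 2 y$ ($M{\left(y \right)} = 2 y - 3 = -3 + 2 y$)
$Q{\left(A,o \right)} = -34$ ($Q{\left(A,o \right)} = -9 + 5 \left(-5\right) = -9 - 25 = -34$)
$r{\left(t \right)} = 2 - t$ ($r{\left(t \right)} = \left(-3 - \left(-3 + 2 \left(-1\right)\right)\right) - t = \left(-3 - \left(-3 - 2\right)\right) - t = \left(-3 - -5\right) - t = \left(-3 + 5\right) - t = 2 - t$)
$\left(78 + r{\left(Q{\left(4,4 \right)} \right)}\right)^{2} = \left(78 + \left(2 - -34\right)\right)^{2} = \left(78 + \left(2 + 34\right)\right)^{2} = \left(78 + 36\right)^{2} = 114^{2} = 12996$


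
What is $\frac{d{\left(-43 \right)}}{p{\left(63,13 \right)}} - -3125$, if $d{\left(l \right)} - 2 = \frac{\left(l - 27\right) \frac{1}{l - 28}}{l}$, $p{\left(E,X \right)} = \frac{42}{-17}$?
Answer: $\frac{66767273}{21371} \approx 3124.2$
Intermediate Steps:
$p{\left(E,X \right)} = - \frac{42}{17}$ ($p{\left(E,X \right)} = 42 \left(- \frac{1}{17}\right) = - \frac{42}{17}$)
$d{\left(l \right)} = 2 + \frac{-27 + l}{l \left(-28 + l\right)}$ ($d{\left(l \right)} = 2 + \frac{\left(l - 27\right) \frac{1}{l - 28}}{l} = 2 + \frac{\left(-27 + l\right) \frac{1}{-28 + l}}{l} = 2 + \frac{\frac{1}{-28 + l} \left(-27 + l\right)}{l} = 2 + \frac{-27 + l}{l \left(-28 + l\right)}$)
$\frac{d{\left(-43 \right)}}{p{\left(63,13 \right)}} - -3125 = \frac{\frac{1}{-43} \frac{1}{-28 - 43} \left(-27 - -2365 + 2 \left(-43\right)^{2}\right)}{- \frac{42}{17}} - -3125 = - \frac{-27 + 2365 + 2 \cdot 1849}{43 \left(-71\right)} \left(- \frac{17}{42}\right) + 3125 = \left(- \frac{1}{43}\right) \left(- \frac{1}{71}\right) \left(-27 + 2365 + 3698\right) \left(- \frac{17}{42}\right) + 3125 = \left(- \frac{1}{43}\right) \left(- \frac{1}{71}\right) 6036 \left(- \frac{17}{42}\right) + 3125 = \frac{6036}{3053} \left(- \frac{17}{42}\right) + 3125 = - \frac{17102}{21371} + 3125 = \frac{66767273}{21371}$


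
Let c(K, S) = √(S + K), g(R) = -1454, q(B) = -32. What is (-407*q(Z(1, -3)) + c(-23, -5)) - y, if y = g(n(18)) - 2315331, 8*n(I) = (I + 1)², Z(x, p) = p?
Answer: 2329809 + 2*I*√7 ≈ 2.3298e+6 + 5.2915*I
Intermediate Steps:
n(I) = (1 + I)²/8 (n(I) = (I + 1)²/8 = (1 + I)²/8)
c(K, S) = √(K + S)
y = -2316785 (y = -1454 - 2315331 = -2316785)
(-407*q(Z(1, -3)) + c(-23, -5)) - y = (-407*(-32) + √(-23 - 5)) - 1*(-2316785) = (13024 + √(-28)) + 2316785 = (13024 + 2*I*√7) + 2316785 = 2329809 + 2*I*√7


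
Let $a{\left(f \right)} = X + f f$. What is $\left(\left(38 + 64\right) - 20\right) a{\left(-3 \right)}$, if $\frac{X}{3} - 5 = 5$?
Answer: $3198$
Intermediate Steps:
$X = 30$ ($X = 15 + 3 \cdot 5 = 15 + 15 = 30$)
$a{\left(f \right)} = 30 + f^{2}$ ($a{\left(f \right)} = 30 + f f = 30 + f^{2}$)
$\left(\left(38 + 64\right) - 20\right) a{\left(-3 \right)} = \left(\left(38 + 64\right) - 20\right) \left(30 + \left(-3\right)^{2}\right) = \left(102 - 20\right) \left(30 + 9\right) = \left(102 - 20\right) 39 = 82 \cdot 39 = 3198$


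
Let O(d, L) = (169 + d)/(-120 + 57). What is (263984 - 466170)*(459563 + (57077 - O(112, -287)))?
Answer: -6580871441786/63 ≈ -1.0446e+11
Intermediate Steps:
O(d, L) = -169/63 - d/63 (O(d, L) = (169 + d)/(-63) = (169 + d)*(-1/63) = -169/63 - d/63)
(263984 - 466170)*(459563 + (57077 - O(112, -287))) = (263984 - 466170)*(459563 + (57077 - (-169/63 - 1/63*112))) = -202186*(459563 + (57077 - (-169/63 - 16/9))) = -202186*(459563 + (57077 - 1*(-281/63))) = -202186*(459563 + (57077 + 281/63)) = -202186*(459563 + 3596132/63) = -202186*32548601/63 = -6580871441786/63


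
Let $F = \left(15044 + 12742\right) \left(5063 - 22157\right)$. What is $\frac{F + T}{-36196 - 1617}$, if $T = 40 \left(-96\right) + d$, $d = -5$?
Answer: $\frac{474977729}{37813} \approx 12561.0$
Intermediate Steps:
$F = -474973884$ ($F = 27786 \left(-17094\right) = -474973884$)
$T = -3845$ ($T = 40 \left(-96\right) - 5 = -3840 - 5 = -3845$)
$\frac{F + T}{-36196 - 1617} = \frac{-474973884 - 3845}{-36196 - 1617} = - \frac{474977729}{-37813} = \left(-474977729\right) \left(- \frac{1}{37813}\right) = \frac{474977729}{37813}$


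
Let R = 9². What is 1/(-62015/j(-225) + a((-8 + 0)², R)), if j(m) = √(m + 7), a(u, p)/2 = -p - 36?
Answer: -51012/3857797033 - 62015*I*√218/3857797033 ≈ -1.3223e-5 - 0.00023735*I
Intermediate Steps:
R = 81
a(u, p) = -72 - 2*p (a(u, p) = 2*(-p - 36) = 2*(-36 - p) = -72 - 2*p)
j(m) = √(7 + m)
1/(-62015/j(-225) + a((-8 + 0)², R)) = 1/(-62015/√(7 - 225) + (-72 - 2*81)) = 1/(-62015*(-I*√218/218) + (-72 - 162)) = 1/(-62015*(-I*√218/218) - 234) = 1/(-(-62015)*I*√218/218 - 234) = 1/(62015*I*√218/218 - 234) = 1/(-234 + 62015*I*√218/218)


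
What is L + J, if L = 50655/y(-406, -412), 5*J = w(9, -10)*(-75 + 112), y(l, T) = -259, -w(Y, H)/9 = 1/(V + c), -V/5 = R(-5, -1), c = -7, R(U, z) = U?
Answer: -516133/2590 ≈ -199.28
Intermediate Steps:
V = 25 (V = -5*(-5) = 25)
w(Y, H) = -½ (w(Y, H) = -9/(25 - 7) = -9/18 = -9*1/18 = -½)
J = -37/10 (J = (-(-75 + 112)/2)/5 = (-½*37)/5 = (⅕)*(-37/2) = -37/10 ≈ -3.7000)
L = -50655/259 (L = 50655/(-259) = 50655*(-1/259) = -50655/259 ≈ -195.58)
L + J = -50655/259 - 37/10 = -516133/2590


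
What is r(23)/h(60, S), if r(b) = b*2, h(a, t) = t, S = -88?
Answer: -23/44 ≈ -0.52273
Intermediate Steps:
r(b) = 2*b
r(23)/h(60, S) = (2*23)/(-88) = 46*(-1/88) = -23/44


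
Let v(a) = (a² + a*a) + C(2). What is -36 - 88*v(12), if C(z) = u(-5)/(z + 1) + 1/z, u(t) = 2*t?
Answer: -75392/3 ≈ -25131.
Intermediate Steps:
C(z) = 1/z - 10/(1 + z) (C(z) = (2*(-5))/(z + 1) + 1/z = -10/(1 + z) + 1/z = 1/z - 10/(1 + z))
v(a) = -17/6 + 2*a² (v(a) = (a² + a*a) + (1 - 9*2)/(2*(1 + 2)) = (a² + a²) + (½)*(1 - 18)/3 = 2*a² + (½)*(⅓)*(-17) = 2*a² - 17/6 = -17/6 + 2*a²)
-36 - 88*v(12) = -36 - 88*(-17/6 + 2*12²) = -36 - 88*(-17/6 + 2*144) = -36 - 88*(-17/6 + 288) = -36 - 88*1711/6 = -36 - 75284/3 = -75392/3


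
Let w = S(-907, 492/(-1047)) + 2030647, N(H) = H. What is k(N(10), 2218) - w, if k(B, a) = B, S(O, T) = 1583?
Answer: -2032220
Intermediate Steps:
w = 2032230 (w = 1583 + 2030647 = 2032230)
k(N(10), 2218) - w = 10 - 1*2032230 = 10 - 2032230 = -2032220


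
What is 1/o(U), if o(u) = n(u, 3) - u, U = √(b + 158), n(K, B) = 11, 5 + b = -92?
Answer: 11/60 + √61/60 ≈ 0.31350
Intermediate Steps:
b = -97 (b = -5 - 92 = -97)
U = √61 (U = √(-97 + 158) = √61 ≈ 7.8102)
o(u) = 11 - u
1/o(U) = 1/(11 - √61)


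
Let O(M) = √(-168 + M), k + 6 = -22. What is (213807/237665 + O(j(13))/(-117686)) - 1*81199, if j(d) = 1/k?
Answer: -19297946528/237665 - I*√32935/1647604 ≈ -81198.0 - 0.00011015*I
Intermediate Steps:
k = -28 (k = -6 - 22 = -28)
j(d) = -1/28 (j(d) = 1/(-28) = -1/28)
(213807/237665 + O(j(13))/(-117686)) - 1*81199 = (213807/237665 + √(-168 - 1/28)/(-117686)) - 1*81199 = (213807*(1/237665) + √(-4705/28)*(-1/117686)) - 81199 = (213807/237665 + (I*√32935/14)*(-1/117686)) - 81199 = (213807/237665 - I*√32935/1647604) - 81199 = -19297946528/237665 - I*√32935/1647604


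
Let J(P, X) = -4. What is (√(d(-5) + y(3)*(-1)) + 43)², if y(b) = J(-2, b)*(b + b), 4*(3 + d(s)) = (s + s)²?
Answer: (43 + √46)² ≈ 2478.3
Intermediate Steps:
d(s) = -3 + s² (d(s) = -3 + (s + s)²/4 = -3 + (2*s)²/4 = -3 + (4*s²)/4 = -3 + s²)
y(b) = -8*b (y(b) = -4*(b + b) = -8*b)
(√(d(-5) + y(3)*(-1)) + 43)² = (√((-3 + (-5)²) - 8*3*(-1)) + 43)² = (√((-3 + 25) - 24*(-1)) + 43)² = (√(22 + 24) + 43)² = (√46 + 43)² = (43 + √46)²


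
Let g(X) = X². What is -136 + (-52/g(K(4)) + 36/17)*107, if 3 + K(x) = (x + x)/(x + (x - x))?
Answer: -93048/17 ≈ -5473.4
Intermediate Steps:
K(x) = -1 (K(x) = -3 + (x + x)/(x + (x - x)) = -3 + (2*x)/(x + 0) = -3 + (2*x)/x = -3 + 2 = -1)
-136 + (-52/g(K(4)) + 36/17)*107 = -136 + (-52/((-1)²) + 36/17)*107 = -136 + (-52/1 + 36*(1/17))*107 = -136 + (-52*1 + 36/17)*107 = -136 + (-52 + 36/17)*107 = -136 - 848/17*107 = -136 - 90736/17 = -93048/17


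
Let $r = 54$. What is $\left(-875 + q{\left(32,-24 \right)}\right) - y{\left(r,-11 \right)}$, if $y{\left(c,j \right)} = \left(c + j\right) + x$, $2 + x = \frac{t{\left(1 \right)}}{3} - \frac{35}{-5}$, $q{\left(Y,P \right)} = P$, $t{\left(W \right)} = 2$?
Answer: $- \frac{2843}{3} \approx -947.67$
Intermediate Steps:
$x = \frac{17}{3}$ ($x = -2 + \left(\frac{2}{3} - \frac{35}{-5}\right) = -2 + \left(2 \cdot \frac{1}{3} - -7\right) = -2 + \left(\frac{2}{3} + 7\right) = -2 + \frac{23}{3} = \frac{17}{3} \approx 5.6667$)
$y{\left(c,j \right)} = \frac{17}{3} + c + j$ ($y{\left(c,j \right)} = \left(c + j\right) + \frac{17}{3} = \frac{17}{3} + c + j$)
$\left(-875 + q{\left(32,-24 \right)}\right) - y{\left(r,-11 \right)} = \left(-875 - 24\right) - \left(\frac{17}{3} + 54 - 11\right) = -899 - \frac{146}{3} = - \frac{2843}{3}$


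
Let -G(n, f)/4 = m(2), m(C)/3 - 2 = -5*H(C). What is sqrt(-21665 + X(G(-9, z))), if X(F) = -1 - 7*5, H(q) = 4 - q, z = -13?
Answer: I*sqrt(21701) ≈ 147.31*I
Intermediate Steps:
m(C) = -54 + 15*C (m(C) = 6 + 3*(-5*(4 - C)) = 6 + 3*(-20 + 5*C) = 6 + (-60 + 15*C) = -54 + 15*C)
G(n, f) = 96 (G(n, f) = -4*(-54 + 15*2) = -4*(-54 + 30) = -4*(-24) = 96)
X(F) = -36 (X(F) = -1 - 35 = -36)
sqrt(-21665 + X(G(-9, z))) = sqrt(-21665 - 36) = sqrt(-21701) = I*sqrt(21701)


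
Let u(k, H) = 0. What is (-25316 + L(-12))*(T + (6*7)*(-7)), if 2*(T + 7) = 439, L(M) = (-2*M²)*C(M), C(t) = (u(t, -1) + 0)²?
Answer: 2063254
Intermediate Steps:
C(t) = 0 (C(t) = (0 + 0)² = 0² = 0)
L(M) = 0 (L(M) = -2*M²*0 = 0)
T = 425/2 (T = -7 + (½)*439 = -7 + 439/2 = 425/2 ≈ 212.50)
(-25316 + L(-12))*(T + (6*7)*(-7)) = (-25316 + 0)*(425/2 + (6*7)*(-7)) = -25316*(425/2 + 42*(-7)) = -25316*(425/2 - 294) = -25316*(-163/2) = 2063254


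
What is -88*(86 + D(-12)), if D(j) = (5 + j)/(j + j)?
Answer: -22781/3 ≈ -7593.7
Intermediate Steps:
D(j) = (5 + j)/(2*j) (D(j) = (5 + j)/((2*j)) = (5 + j)*(1/(2*j)) = (5 + j)/(2*j))
-88*(86 + D(-12)) = -88*(86 + (½)*(5 - 12)/(-12)) = -88*(86 + (½)*(-1/12)*(-7)) = -88*(86 + 7/24) = -88*2071/24 = -22781/3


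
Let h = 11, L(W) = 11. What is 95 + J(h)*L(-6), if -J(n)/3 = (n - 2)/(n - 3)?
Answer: 463/8 ≈ 57.875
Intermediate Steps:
J(n) = -3*(-2 + n)/(-3 + n) (J(n) = -3*(n - 2)/(n - 3) = -3*(-2 + n)/(-3 + n))
95 + J(h)*L(-6) = 95 + (3*(2 - 1*11)/(-3 + 11))*11 = 95 + (3*(2 - 11)/8)*11 = 95 + (3*(⅛)*(-9))*11 = 95 - 27/8*11 = 95 - 297/8 = 463/8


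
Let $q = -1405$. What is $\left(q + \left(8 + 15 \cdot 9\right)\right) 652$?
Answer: $-822824$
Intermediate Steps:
$\left(q + \left(8 + 15 \cdot 9\right)\right) 652 = \left(-1405 + \left(8 + 15 \cdot 9\right)\right) 652 = \left(-1405 + \left(8 + 135\right)\right) 652 = \left(-1405 + 143\right) 652 = \left(-1262\right) 652 = -822824$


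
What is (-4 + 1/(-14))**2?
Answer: 3249/196 ≈ 16.577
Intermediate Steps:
(-4 + 1/(-14))**2 = (-4 + 1*(-1/14))**2 = (-4 - 1/14)**2 = (-57/14)**2 = 3249/196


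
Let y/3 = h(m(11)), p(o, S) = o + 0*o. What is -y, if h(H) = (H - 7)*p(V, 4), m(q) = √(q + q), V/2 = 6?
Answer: 252 - 36*√22 ≈ 83.145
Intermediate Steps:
V = 12 (V = 2*6 = 12)
p(o, S) = o (p(o, S) = o + 0 = o)
m(q) = √2*√q (m(q) = √(2*q) = √2*√q)
h(H) = -84 + 12*H (h(H) = (H - 7)*12 = (-7 + H)*12 = -84 + 12*H)
y = -252 + 36*√22 (y = 3*(-84 + 12*(√2*√11)) = 3*(-84 + 12*√22) = -252 + 36*√22 ≈ -83.145)
-y = -(-252 + 36*√22) = 252 - 36*√22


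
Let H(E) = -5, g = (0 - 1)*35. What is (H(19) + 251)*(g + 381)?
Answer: 85116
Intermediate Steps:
g = -35 (g = -1*35 = -35)
(H(19) + 251)*(g + 381) = (-5 + 251)*(-35 + 381) = 246*346 = 85116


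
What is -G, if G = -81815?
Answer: 81815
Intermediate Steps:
-G = -1*(-81815) = 81815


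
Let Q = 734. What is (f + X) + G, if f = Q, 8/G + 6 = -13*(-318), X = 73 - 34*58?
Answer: -601139/516 ≈ -1165.0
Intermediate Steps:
X = -1899 (X = 73 - 1972 = -1899)
G = 1/516 (G = 8/(-6 - 13*(-318)) = 8/(-6 + 4134) = 8/4128 = 8*(1/4128) = 1/516 ≈ 0.0019380)
f = 734
(f + X) + G = (734 - 1899) + 1/516 = -1165 + 1/516 = -601139/516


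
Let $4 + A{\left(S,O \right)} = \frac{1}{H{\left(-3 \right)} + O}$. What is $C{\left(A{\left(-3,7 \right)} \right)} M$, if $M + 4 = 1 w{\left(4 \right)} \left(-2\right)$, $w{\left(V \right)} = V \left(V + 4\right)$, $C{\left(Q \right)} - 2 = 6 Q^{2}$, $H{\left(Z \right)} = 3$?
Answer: $- \frac{158542}{25} \approx -6341.7$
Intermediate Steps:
$A{\left(S,O \right)} = -4 + \frac{1}{3 + O}$
$C{\left(Q \right)} = 2 + 6 Q^{2}$
$w{\left(V \right)} = V \left(4 + V\right)$
$M = -68$ ($M = -4 + 1 \cdot 4 \left(4 + 4\right) \left(-2\right) = -4 + 1 \cdot 4 \cdot 8 \left(-2\right) = -4 + 1 \cdot 32 \left(-2\right) = -4 + 32 \left(-2\right) = -4 - 64 = -68$)
$C{\left(A{\left(-3,7 \right)} \right)} M = \left(2 + 6 \left(\frac{-11 - 28}{3 + 7}\right)^{2}\right) \left(-68\right) = \left(2 + 6 \left(\frac{-11 - 28}{10}\right)^{2}\right) \left(-68\right) = \left(2 + 6 \left(\frac{1}{10} \left(-39\right)\right)^{2}\right) \left(-68\right) = \left(2 + 6 \left(- \frac{39}{10}\right)^{2}\right) \left(-68\right) = \left(2 + 6 \cdot \frac{1521}{100}\right) \left(-68\right) = \left(2 + \frac{4563}{50}\right) \left(-68\right) = \frac{4663}{50} \left(-68\right) = - \frac{158542}{25}$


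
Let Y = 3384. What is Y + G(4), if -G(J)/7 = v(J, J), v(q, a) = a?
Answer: 3356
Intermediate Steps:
G(J) = -7*J
Y + G(4) = 3384 - 7*4 = 3384 - 28 = 3356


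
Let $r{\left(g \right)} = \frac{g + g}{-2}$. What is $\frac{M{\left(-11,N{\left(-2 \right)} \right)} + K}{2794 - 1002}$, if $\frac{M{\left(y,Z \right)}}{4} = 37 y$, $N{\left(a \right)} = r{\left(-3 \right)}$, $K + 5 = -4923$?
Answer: $- \frac{1639}{448} \approx -3.6585$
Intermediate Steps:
$K = -4928$ ($K = -5 - 4923 = -4928$)
$r{\left(g \right)} = - g$ ($r{\left(g \right)} = 2 g \left(- \frac{1}{2}\right) = - g$)
$N{\left(a \right)} = 3$ ($N{\left(a \right)} = \left(-1\right) \left(-3\right) = 3$)
$M{\left(y,Z \right)} = 148 y$ ($M{\left(y,Z \right)} = 4 \cdot 37 y = 148 y$)
$\frac{M{\left(-11,N{\left(-2 \right)} \right)} + K}{2794 - 1002} = \frac{148 \left(-11\right) - 4928}{2794 - 1002} = \frac{-1628 - 4928}{1792} = \left(-6556\right) \frac{1}{1792} = - \frac{1639}{448}$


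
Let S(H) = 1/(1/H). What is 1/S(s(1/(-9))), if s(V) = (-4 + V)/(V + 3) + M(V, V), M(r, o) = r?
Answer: -234/359 ≈ -0.65181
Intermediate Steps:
s(V) = V + (-4 + V)/(3 + V) (s(V) = (-4 + V)/(V + 3) + V = (-4 + V)/(3 + V) + V = V + (-4 + V)/(3 + V))
S(H) = H
1/S(s(1/(-9))) = 1/((-4 + (1/(-9))² + 4*(1/(-9)))/(3 + 1/(-9))) = 1/((-4 + (1*(-⅑))² + 4*(1*(-⅑)))/(3 + 1*(-⅑))) = 1/((-4 + (-⅑)² + 4*(-⅑))/(3 - ⅑)) = 1/((-4 + 1/81 - 4/9)/(26/9)) = 1/((9/26)*(-359/81)) = 1/(-359/234) = -234/359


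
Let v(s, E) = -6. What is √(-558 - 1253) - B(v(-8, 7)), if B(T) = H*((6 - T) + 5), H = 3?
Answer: -51 + I*√1811 ≈ -51.0 + 42.556*I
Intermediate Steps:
B(T) = 33 - 3*T (B(T) = 3*((6 - T) + 5) = 3*(11 - T) = 33 - 3*T)
√(-558 - 1253) - B(v(-8, 7)) = √(-558 - 1253) - (33 - 3*(-6)) = √(-1811) - (33 + 18) = I*√1811 - 1*51 = I*√1811 - 51 = -51 + I*√1811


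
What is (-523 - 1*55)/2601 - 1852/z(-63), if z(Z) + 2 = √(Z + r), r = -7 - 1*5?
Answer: 33178/711 + 9260*I*√3/79 ≈ 46.664 + 203.02*I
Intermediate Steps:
r = -12 (r = -7 - 5 = -12)
z(Z) = -2 + √(-12 + Z) (z(Z) = -2 + √(Z - 12) = -2 + √(-12 + Z))
(-523 - 1*55)/2601 - 1852/z(-63) = (-523 - 1*55)/2601 - 1852/(-2 + √(-12 - 63)) = (-523 - 55)*(1/2601) - 1852/(-2 + √(-75)) = -578*1/2601 - 1852/(-2 + 5*I*√3) = -2/9 - 1852/(-2 + 5*I*√3)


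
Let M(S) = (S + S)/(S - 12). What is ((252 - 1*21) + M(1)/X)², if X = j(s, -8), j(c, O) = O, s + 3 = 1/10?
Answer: 103327225/1936 ≈ 53372.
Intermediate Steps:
s = -29/10 (s = -3 + 1/10 = -3 + ⅒ = -29/10 ≈ -2.9000)
X = -8
M(S) = 2*S/(-12 + S) (M(S) = (2*S)/(-12 + S) = 2*S/(-12 + S))
((252 - 1*21) + M(1)/X)² = ((252 - 1*21) + (2*1/(-12 + 1))/(-8))² = ((252 - 21) + (2*1/(-11))*(-⅛))² = (231 + (2*1*(-1/11))*(-⅛))² = (231 - 2/11*(-⅛))² = (231 + 1/44)² = (10165/44)² = 103327225/1936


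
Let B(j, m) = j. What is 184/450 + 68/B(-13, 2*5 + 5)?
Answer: -14104/2925 ≈ -4.8219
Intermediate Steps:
184/450 + 68/B(-13, 2*5 + 5) = 184/450 + 68/(-13) = 184*(1/450) + 68*(-1/13) = 92/225 - 68/13 = -14104/2925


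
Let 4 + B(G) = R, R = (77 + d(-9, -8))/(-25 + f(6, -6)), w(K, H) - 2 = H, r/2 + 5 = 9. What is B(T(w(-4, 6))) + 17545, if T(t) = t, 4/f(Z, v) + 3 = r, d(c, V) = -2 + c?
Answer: 192921/11 ≈ 17538.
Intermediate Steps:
r = 8 (r = -10 + 2*9 = -10 + 18 = 8)
w(K, H) = 2 + H
f(Z, v) = ⅘ (f(Z, v) = 4/(-3 + 8) = 4/5 = 4*(⅕) = ⅘)
R = -30/11 (R = (77 + (-2 - 9))/(-25 + ⅘) = (77 - 11)/(-121/5) = 66*(-5/121) = -30/11 ≈ -2.7273)
B(G) = -74/11 (B(G) = -4 - 30/11 = -74/11)
B(T(w(-4, 6))) + 17545 = -74/11 + 17545 = 192921/11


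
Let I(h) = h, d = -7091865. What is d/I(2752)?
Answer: -7091865/2752 ≈ -2577.0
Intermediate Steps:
d/I(2752) = -7091865/2752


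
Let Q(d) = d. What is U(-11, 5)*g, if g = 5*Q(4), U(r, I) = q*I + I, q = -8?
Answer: -700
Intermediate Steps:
U(r, I) = -7*I (U(r, I) = -8*I + I = -7*I)
g = 20 (g = 5*4 = 20)
U(-11, 5)*g = -7*5*20 = -35*20 = -700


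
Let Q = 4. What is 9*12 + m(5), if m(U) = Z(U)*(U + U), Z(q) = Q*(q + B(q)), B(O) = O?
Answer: 508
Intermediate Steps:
Z(q) = 8*q (Z(q) = 4*(q + q) = 4*(2*q) = 8*q)
m(U) = 16*U² (m(U) = (8*U)*(U + U) = (8*U)*(2*U) = 16*U²)
9*12 + m(5) = 9*12 + 16*5² = 108 + 16*25 = 108 + 400 = 508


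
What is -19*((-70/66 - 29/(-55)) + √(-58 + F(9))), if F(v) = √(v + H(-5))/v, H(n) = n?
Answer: 152/15 - 38*I*√130/3 ≈ 10.133 - 144.42*I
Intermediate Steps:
F(v) = √(-5 + v)/v (F(v) = √(v - 5)/v = √(-5 + v)/v)
-19*((-70/66 - 29/(-55)) + √(-58 + F(9))) = -19*((-70/66 - 29/(-55)) + √(-58 + √(-5 + 9)/9)) = -19*((-70*1/66 - 29*(-1/55)) + √(-58 + √4/9)) = -19*((-35/33 + 29/55) + √(-58 + (⅑)*2)) = -19*(-8/15 + √(-58 + 2/9)) = -19*(-8/15 + √(-520/9)) = -19*(-8/15 + 2*I*√130/3) = 152/15 - 38*I*√130/3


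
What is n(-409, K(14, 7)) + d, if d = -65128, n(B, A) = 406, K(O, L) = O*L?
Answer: -64722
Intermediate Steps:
K(O, L) = L*O
n(-409, K(14, 7)) + d = 406 - 65128 = -64722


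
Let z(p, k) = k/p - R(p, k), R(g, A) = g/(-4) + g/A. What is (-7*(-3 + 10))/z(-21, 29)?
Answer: 119364/14389 ≈ 8.2955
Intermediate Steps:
R(g, A) = -g/4 + g/A (R(g, A) = g*(-¼) + g/A = -g/4 + g/A)
z(p, k) = p/4 + k/p - p/k (z(p, k) = k/p - (-p/4 + p/k) = k/p + (p/4 - p/k) = p/4 + k/p - p/k)
(-7*(-3 + 10))/z(-21, 29) = (-7*(-3 + 10))/((¼)*(-21) + 29/(-21) - 1*(-21)/29) = (-7*7)/(-21/4 + 29*(-1/21) - 1*(-21)*1/29) = -49/(-21/4 - 29/21 + 21/29) = -49/(-14389/2436) = -49*(-2436/14389) = 119364/14389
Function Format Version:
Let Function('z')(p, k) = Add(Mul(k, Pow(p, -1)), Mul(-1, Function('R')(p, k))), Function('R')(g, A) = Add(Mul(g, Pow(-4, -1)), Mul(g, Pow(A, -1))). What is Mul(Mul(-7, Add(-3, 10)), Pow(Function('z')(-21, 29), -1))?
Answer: Rational(119364, 14389) ≈ 8.2955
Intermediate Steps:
Function('R')(g, A) = Add(Mul(Rational(-1, 4), g), Mul(g, Pow(A, -1))) (Function('R')(g, A) = Add(Mul(g, Rational(-1, 4)), Mul(g, Pow(A, -1))) = Add(Mul(Rational(-1, 4), g), Mul(g, Pow(A, -1))))
Function('z')(p, k) = Add(Mul(Rational(1, 4), p), Mul(k, Pow(p, -1)), Mul(-1, p, Pow(k, -1))) (Function('z')(p, k) = Add(Mul(k, Pow(p, -1)), Mul(-1, Add(Mul(Rational(-1, 4), p), Mul(p, Pow(k, -1))))) = Add(Mul(k, Pow(p, -1)), Add(Mul(Rational(1, 4), p), Mul(-1, p, Pow(k, -1)))) = Add(Mul(Rational(1, 4), p), Mul(k, Pow(p, -1)), Mul(-1, p, Pow(k, -1))))
Mul(Mul(-7, Add(-3, 10)), Pow(Function('z')(-21, 29), -1)) = Mul(Mul(-7, Add(-3, 10)), Pow(Add(Mul(Rational(1, 4), -21), Mul(29, Pow(-21, -1)), Mul(-1, -21, Pow(29, -1))), -1)) = Mul(Mul(-7, 7), Pow(Add(Rational(-21, 4), Mul(29, Rational(-1, 21)), Mul(-1, -21, Rational(1, 29))), -1)) = Mul(-49, Pow(Add(Rational(-21, 4), Rational(-29, 21), Rational(21, 29)), -1)) = Mul(-49, Pow(Rational(-14389, 2436), -1)) = Mul(-49, Rational(-2436, 14389)) = Rational(119364, 14389)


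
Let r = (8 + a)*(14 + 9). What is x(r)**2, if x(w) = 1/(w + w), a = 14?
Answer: 1/1024144 ≈ 9.7642e-7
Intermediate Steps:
r = 506 (r = (8 + 14)*(14 + 9) = 22*23 = 506)
x(w) = 1/(2*w)
x(r)**2 = ((1/2)/506)**2 = ((1/2)*(1/506))**2 = (1/1012)**2 = 1/1024144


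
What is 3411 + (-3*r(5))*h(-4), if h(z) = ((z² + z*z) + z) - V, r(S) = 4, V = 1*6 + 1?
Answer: 3159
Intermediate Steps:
V = 7 (V = 6 + 1 = 7)
h(z) = -7 + z + 2*z² (h(z) = ((z² + z*z) + z) - 1*7 = ((z² + z²) + z) - 7 = (2*z² + z) - 7 = (z + 2*z²) - 7 = -7 + z + 2*z²)
3411 + (-3*r(5))*h(-4) = 3411 + (-3*4)*(-7 - 4 + 2*(-4)²) = 3411 - 12*(-7 - 4 + 2*16) = 3411 - 12*(-7 - 4 + 32) = 3411 - 12*21 = 3411 - 252 = 3159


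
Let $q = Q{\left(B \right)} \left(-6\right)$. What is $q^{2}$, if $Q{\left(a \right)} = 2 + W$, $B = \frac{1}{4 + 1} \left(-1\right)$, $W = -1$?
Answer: $36$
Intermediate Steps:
$B = - \frac{1}{5}$ ($B = \frac{1}{5} \left(-1\right) = - \frac{1}{5} \approx -0.2$)
$Q{\left(a \right)} = 1$ ($Q{\left(a \right)} = 2 - 1 = 1$)
$q = -6$ ($q = 1 \left(-6\right) = -6$)
$q^{2} = \left(-6\right)^{2} = 36$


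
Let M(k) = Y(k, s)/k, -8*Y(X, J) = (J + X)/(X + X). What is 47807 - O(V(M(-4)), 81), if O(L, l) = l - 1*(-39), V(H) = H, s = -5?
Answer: 47687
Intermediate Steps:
Y(X, J) = -(J + X)/(16*X) (Y(X, J) = -(J + X)/(8*(X + X)) = -(J + X)/(8*(2*X)) = -(J + X)*1/(2*X)/8 = -(J + X)/(16*X))
M(k) = (5 - k)/(16*k²) (M(k) = ((-1*(-5) - k)/(16*k))/k = ((5 - k)/(16*k))/k = (5 - k)/(16*k²))
O(L, l) = 39 + l (O(L, l) = l + 39 = 39 + l)
47807 - O(V(M(-4)), 81) = 47807 - (39 + 81) = 47807 - 1*120 = 47807 - 120 = 47687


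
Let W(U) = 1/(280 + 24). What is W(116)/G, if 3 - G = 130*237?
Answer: -1/9365328 ≈ -1.0678e-7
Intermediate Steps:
W(U) = 1/304
G = -30807 (G = 3 - 130*237 = 3 - 1*30810 = 3 - 30810 = -30807)
W(116)/G = (1/304)/(-30807) = (1/304)*(-1/30807) = -1/9365328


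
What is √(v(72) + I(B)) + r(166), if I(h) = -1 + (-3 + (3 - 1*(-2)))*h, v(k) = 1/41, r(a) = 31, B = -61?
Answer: 31 + I*√206722/41 ≈ 31.0 + 11.089*I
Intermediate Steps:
v(k) = 1/41
I(h) = -1 + 2*h (I(h) = -1 + (-3 + (3 + 2))*h = -1 + (-3 + 5)*h = -1 + 2*h)
√(v(72) + I(B)) + r(166) = √(1/41 + (-1 + 2*(-61))) + 31 = √(1/41 + (-1 - 122)) + 31 = √(1/41 - 123) + 31 = √(-5042/41) + 31 = I*√206722/41 + 31 = 31 + I*√206722/41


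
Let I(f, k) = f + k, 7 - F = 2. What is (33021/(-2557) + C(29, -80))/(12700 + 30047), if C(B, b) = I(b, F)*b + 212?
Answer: 15851063/109304079 ≈ 0.14502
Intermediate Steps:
F = 5 (F = 7 - 1*2 = 7 - 2 = 5)
C(B, b) = 212 + b*(5 + b) (C(B, b) = (b + 5)*b + 212 = (5 + b)*b + 212 = b*(5 + b) + 212 = 212 + b*(5 + b))
(33021/(-2557) + C(29, -80))/(12700 + 30047) = (33021/(-2557) + (212 - 80*(5 - 80)))/(12700 + 30047) = (33021*(-1/2557) + (212 - 80*(-75)))/42747 = (-33021/2557 + (212 + 6000))*(1/42747) = (-33021/2557 + 6212)*(1/42747) = (15851063/2557)*(1/42747) = 15851063/109304079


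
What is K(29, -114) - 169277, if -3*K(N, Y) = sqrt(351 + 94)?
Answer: -169277 - sqrt(445)/3 ≈ -1.6928e+5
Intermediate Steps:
K(N, Y) = -sqrt(445)/3 (K(N, Y) = -sqrt(351 + 94)/3 = -sqrt(445)/3)
K(29, -114) - 169277 = -sqrt(445)/3 - 169277 = -169277 - sqrt(445)/3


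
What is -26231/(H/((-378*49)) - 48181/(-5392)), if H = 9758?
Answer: -187121881296/59985239 ≈ -3119.5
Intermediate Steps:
-26231/(H/((-378*49)) - 48181/(-5392)) = -26231/(9758/((-378*49)) - 48181/(-5392)) = -26231/(9758/(-18522) - 48181*(-1/5392)) = -26231/(9758*(-1/18522) + 48181/5392) = -26231/(-697/1323 + 48181/5392) = -26231/59985239/7133616 = -26231*7133616/59985239 = -187121881296/59985239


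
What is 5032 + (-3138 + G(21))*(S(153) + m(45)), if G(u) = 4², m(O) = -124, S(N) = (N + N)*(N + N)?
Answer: -291939432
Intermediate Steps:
S(N) = 4*N² (S(N) = (2*N)*(2*N) = 4*N²)
G(u) = 16
5032 + (-3138 + G(21))*(S(153) + m(45)) = 5032 + (-3138 + 16)*(4*153² - 124) = 5032 - 3122*(4*23409 - 124) = 5032 - 3122*(93636 - 124) = 5032 - 3122*93512 = 5032 - 291944464 = -291939432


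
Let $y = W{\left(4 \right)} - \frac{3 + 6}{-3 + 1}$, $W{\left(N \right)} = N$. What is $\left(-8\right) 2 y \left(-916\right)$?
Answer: $124576$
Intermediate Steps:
$y = \frac{17}{2}$ ($y = 4 - \frac{3 + 6}{-3 + 1} = 4 - \frac{9}{-2} = 4 - 9 \left(- \frac{1}{2}\right) = 4 - - \frac{9}{2} = 4 + \frac{9}{2} = \frac{17}{2} \approx 8.5$)
$\left(-8\right) 2 y \left(-916\right) = \left(-8\right) 2 \cdot \frac{17}{2} \left(-916\right) = \left(-16\right) \frac{17}{2} \left(-916\right) = \left(-136\right) \left(-916\right) = 124576$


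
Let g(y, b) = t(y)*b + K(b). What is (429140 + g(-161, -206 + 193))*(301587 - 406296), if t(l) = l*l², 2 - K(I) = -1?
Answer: -5725676177364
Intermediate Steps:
K(I) = 3 (K(I) = 2 - 1*(-1) = 2 + 1 = 3)
t(l) = l³
g(y, b) = 3 + b*y³ (g(y, b) = y³*b + 3 = b*y³ + 3 = 3 + b*y³)
(429140 + g(-161, -206 + 193))*(301587 - 406296) = (429140 + (3 + (-206 + 193)*(-161)³))*(301587 - 406296) = (429140 + (3 - 13*(-4173281)))*(-104709) = (429140 + (3 + 54252653))*(-104709) = (429140 + 54252656)*(-104709) = 54681796*(-104709) = -5725676177364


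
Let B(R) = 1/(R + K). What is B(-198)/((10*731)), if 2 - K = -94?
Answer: -1/745620 ≈ -1.3412e-6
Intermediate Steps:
K = 96 (K = 2 - 1*(-94) = 2 + 94 = 96)
B(R) = 1/(96 + R) (B(R) = 1/(R + 96) = 1/(96 + R))
B(-198)/((10*731)) = 1/((96 - 198)*((10*731))) = 1/(-102*7310) = -1/102*1/7310 = -1/745620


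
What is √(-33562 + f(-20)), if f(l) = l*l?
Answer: I*√33162 ≈ 182.1*I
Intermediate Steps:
f(l) = l²
√(-33562 + f(-20)) = √(-33562 + (-20)²) = √(-33562 + 400) = √(-33162) = I*√33162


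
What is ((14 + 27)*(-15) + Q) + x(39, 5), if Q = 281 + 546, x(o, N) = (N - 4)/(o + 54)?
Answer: 19717/93 ≈ 212.01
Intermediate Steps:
x(o, N) = (-4 + N)/(54 + o)
Q = 827
((14 + 27)*(-15) + Q) + x(39, 5) = ((14 + 27)*(-15) + 827) + (-4 + 5)/(54 + 39) = (41*(-15) + 827) + 1/93 = (-615 + 827) + (1/93)*1 = 212 + 1/93 = 19717/93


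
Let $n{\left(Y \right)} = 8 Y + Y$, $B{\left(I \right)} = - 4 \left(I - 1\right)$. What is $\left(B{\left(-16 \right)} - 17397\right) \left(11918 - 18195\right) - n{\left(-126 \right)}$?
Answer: $108775267$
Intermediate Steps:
$B{\left(I \right)} = 4 - 4 I$ ($B{\left(I \right)} = - 4 \left(-1 + I\right) = 4 - 4 I$)
$n{\left(Y \right)} = 9 Y$
$\left(B{\left(-16 \right)} - 17397\right) \left(11918 - 18195\right) - n{\left(-126 \right)} = \left(\left(4 - -64\right) - 17397\right) \left(11918 - 18195\right) - 9 \left(-126\right) = \left(\left(4 + 64\right) - 17397\right) \left(-6277\right) - -1134 = \left(68 - 17397\right) \left(-6277\right) + 1134 = \left(-17329\right) \left(-6277\right) + 1134 = 108774133 + 1134 = 108775267$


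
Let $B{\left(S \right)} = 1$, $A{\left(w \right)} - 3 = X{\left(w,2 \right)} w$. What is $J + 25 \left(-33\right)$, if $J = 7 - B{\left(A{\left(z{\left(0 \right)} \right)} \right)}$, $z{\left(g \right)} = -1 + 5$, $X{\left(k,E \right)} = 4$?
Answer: $-819$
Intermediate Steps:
$z{\left(g \right)} = 4$
$A{\left(w \right)} = 3 + 4 w$
$J = 6$ ($J = 7 - 1 = 6$)
$J + 25 \left(-33\right) = 6 + 25 \left(-33\right) = 6 - 825 = -819$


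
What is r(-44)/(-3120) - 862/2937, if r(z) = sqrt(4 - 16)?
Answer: -862/2937 - I*sqrt(3)/1560 ≈ -0.2935 - 0.0011103*I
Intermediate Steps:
r(z) = 2*I*sqrt(3) (r(z) = sqrt(-12) = 2*I*sqrt(3))
r(-44)/(-3120) - 862/2937 = (2*I*sqrt(3))/(-3120) - 862/2937 = (2*I*sqrt(3))*(-1/3120) - 862*1/2937 = -I*sqrt(3)/1560 - 862/2937 = -862/2937 - I*sqrt(3)/1560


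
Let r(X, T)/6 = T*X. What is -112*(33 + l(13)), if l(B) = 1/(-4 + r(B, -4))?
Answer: -291956/79 ≈ -3695.6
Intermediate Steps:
r(X, T) = 6*T*X (r(X, T) = 6*(T*X) = 6*T*X)
l(B) = 1/(-4 - 24*B) (l(B) = 1/(-4 + 6*(-4)*B) = 1/(-4 - 24*B))
-112*(33 + l(13)) = -112*(33 - 1/(4 + 24*13)) = -112*(33 - 1/(4 + 312)) = -112*(33 - 1/316) = -112*10427/316 = -291956/79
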